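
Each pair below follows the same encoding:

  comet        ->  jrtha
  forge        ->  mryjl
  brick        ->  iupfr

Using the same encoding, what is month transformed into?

It's a Vigenère-style cipher with numeric key [7,3]: position i shifts by key[i mod 2].
For month: m+7=t, o+3=r, n+7=u, t+3=w, h+7=o.

truwo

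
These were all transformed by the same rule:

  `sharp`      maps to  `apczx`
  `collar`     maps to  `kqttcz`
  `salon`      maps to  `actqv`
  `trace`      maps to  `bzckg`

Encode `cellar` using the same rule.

The shift depends on letter class: consonant s→a is +8, but vowel a→c is +2. Two shifts are in play — +2 for a/e/i/o/u, +8 for every other letter.
For cellar: c(cons)+8=k, e(vowel)+2=g, l(cons)+8=t, l(cons)+8=t, a(vowel)+2=c, r(cons)+8=z.

kgttcz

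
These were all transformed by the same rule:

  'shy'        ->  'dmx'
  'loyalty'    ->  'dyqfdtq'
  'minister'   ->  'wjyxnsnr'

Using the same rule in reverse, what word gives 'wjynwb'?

The output letters match the input read backwards, each shifted +5: shy reversed is yhs. Two steps: reverse the string, then apply a Caesar shift of +5.
Undoing it on wjynwb: shift back: w−5=r, j−5=e, y−5=t, n−5=i, w−5=r, b−5=w → retirw; then reverse → writer.

writer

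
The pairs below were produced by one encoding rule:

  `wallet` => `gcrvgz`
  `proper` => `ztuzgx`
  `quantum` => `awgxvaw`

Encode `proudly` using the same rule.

ztuefri

Shifts by position in wallet: pos 0: w→g (+10), pos 1: a→c (+2), pos 2: l→r (+6), pos 3: l→v (+10), pos 4: e→g (+2), pos 5: t→z (+6) — repeating every 3. It's a Vigenère-style cipher with numeric key [10,2,6]: position i shifts by key[i mod 3].
Applying it to proudly: p+10=z, r+2=t, o+6=u, u+10=e, d+2=f, l+6=r, y+10=i.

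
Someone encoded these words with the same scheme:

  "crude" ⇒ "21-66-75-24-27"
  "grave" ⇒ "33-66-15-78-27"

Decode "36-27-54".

hen

c(#3)→21 and r(#18)→66: differences scale by 3, so n = 3·pos + 12. With a=1..z=26, the number is 3·pos + 12.
Undoing it on 36-27-54: 36→(36−12)÷3=8=h, 27→(27−12)÷3=5=e, 54→(54−12)÷3=14=n.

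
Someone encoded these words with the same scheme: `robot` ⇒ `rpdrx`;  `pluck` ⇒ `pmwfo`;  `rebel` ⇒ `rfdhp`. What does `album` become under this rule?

amdxq

In robot: r→r is +0, o→p is +1, b→d is +2, o→r is +3 — the shift increases by 1 each position. The shift increases by 1 at each position, starting from +0: 0, 1, 2, ….
Applying it to album: a+0=a, l+1=m, b+2=d, u+3=x, m+4=q.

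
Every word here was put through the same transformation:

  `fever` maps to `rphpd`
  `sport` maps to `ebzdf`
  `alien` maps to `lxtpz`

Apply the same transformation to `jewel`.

vpipx

The shift depends on letter class: consonant f→r is +12, but vowel e→p is +11. Vowels shift forward by 11 and consonants shift forward by 12.
Applying it to jewel: j(cons)+12=v, e(vowel)+11=p, w(cons)+12=i, e(vowel)+11=p, l(cons)+12=x.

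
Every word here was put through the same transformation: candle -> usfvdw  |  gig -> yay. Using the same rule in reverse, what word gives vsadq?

Compare letters: c→u is +18, a→s is +18, n→f is +18 — a constant shift. This is a Caesar cipher with shift 18.
Reversing it on vsadq: v−18=d, s−18=a, a−18=i, d−18=l, q−18=y.

daily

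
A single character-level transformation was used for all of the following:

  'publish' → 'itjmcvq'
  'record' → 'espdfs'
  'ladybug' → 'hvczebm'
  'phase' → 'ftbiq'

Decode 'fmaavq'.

The output letters match the input read backwards, each shifted +1: publish reversed is hsilbup. Two steps: reverse the string, then apply a Caesar shift of +1.
Reversing it on fmaavq: shift back: f−1=e, m−1=l, a−1=z, a−1=z, v−1=u, q−1=p → elzzup; then reverse → puzzle.

puzzle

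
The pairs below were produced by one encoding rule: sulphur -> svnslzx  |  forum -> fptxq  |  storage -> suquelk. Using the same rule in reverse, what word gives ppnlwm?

polish

In sulphur: s→s is +0, u→v is +1, l→n is +2, p→s is +3 — the shift increases by 1 each position. Each letter shifts forward by its position index (0, 1, 2, …) — the shift grows by one for each successive letter.
Reversing it on ppnlwm: p−0=p, p−1=o, n−2=l, l−3=i, w−4=s, m−5=h.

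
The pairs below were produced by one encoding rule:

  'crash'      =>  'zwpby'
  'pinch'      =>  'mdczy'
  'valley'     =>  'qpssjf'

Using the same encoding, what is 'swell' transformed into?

c(2)→z(25) and r(17)→w(22) fit y≡5x+15 (mod 26); the inverse of 5 mod 26 is 21. Each letter's alphabet position (a=0..z=25) is mapped through 5·x+15 mod 26 — an affine cipher.
For swell: s(18)→5·18+15≡1=b; w(22)→5·22+15≡21=v; e(4)→5·4+15≡9=j; l(11)→5·11+15≡18=s; l(11)→5·11+15≡18=s (all mod 26).

bvjss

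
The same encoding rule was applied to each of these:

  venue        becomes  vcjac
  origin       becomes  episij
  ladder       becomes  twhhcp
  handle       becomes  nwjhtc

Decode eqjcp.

v(21)→v(21) and e(4)→c(2) fit y≡21x+22 (mod 26); the inverse of 21 mod 26 is 5. This is an affine cipher: with a=0,…,z=25, each position x becomes (21x+22) mod 26.
Undoing it on eqjcp: e(4)→5·(4−22)≡14=o; q(16)→5·(16−22)≡22=w; j(9)→5·(9−22)≡13=n; c(2)→5·(2−22)≡4=e; p(15)→5·(15−22)≡17=r (all mod 26).

owner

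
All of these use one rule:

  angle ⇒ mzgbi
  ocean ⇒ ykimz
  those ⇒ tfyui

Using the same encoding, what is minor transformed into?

This is an affine cipher: with a=0,…,z=25, each position x becomes (25x+12) mod 26.
For minor: m(12)→25·12+12≡0=a; i(8)→25·8+12≡4=e; n(13)→25·13+12≡25=z; o(14)→25·14+12≡24=y; r(17)→25·17+12≡21=v (all mod 26).

aezyv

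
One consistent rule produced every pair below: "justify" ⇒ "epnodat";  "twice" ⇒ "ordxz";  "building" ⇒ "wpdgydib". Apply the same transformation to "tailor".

ovdgjm

Compare letters: j→e is +21, u→p is +21, s→n is +21 — a constant shift. Every letter moves 21 places later in the alphabet, wrapping around z→a.
On tailor: t+21=o, a+21=v, i+21=d, l+21=g, o+21=j, r+21=m.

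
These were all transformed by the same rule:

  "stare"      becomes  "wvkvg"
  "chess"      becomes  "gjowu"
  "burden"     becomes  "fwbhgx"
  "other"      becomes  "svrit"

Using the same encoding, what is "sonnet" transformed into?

wqxrgd

Shifts by position in stare: pos 0: s→w (+4), pos 1: t→v (+2), pos 2: a→k (+10), pos 3: r→v (+4), pos 4: e→g (+2) — repeating every 3. It's a Vigenère-style cipher with numeric key [4,2,10]: position i shifts by key[i mod 3].
Applying it to sonnet: s+4=w, o+2=q, n+10=x, n+4=r, e+2=g, t+10=d.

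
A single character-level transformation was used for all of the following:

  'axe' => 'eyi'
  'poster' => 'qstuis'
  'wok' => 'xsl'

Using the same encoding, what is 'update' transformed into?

yqeeui

The rule splits by letter class: vowels +4, consonants +1.
Applying it to update: u(vowel)+4=y, p(cons)+1=q, d(cons)+1=e, a(vowel)+4=e, t(cons)+1=u, e(vowel)+4=i.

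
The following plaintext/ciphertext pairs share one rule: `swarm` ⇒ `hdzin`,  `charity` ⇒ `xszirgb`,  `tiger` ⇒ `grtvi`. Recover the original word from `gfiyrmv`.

turbine

Each pair mirrors across the alphabet (s↔h, w↔d, a↔z): positions sum to 25. This is the alphabet-reversal cipher (Atbash): a becomes z, b becomes y, etc.
Decoding gfiyrmv: g↔t, f↔u, i↔r, y↔b, r↔i, m↔n, v↔e.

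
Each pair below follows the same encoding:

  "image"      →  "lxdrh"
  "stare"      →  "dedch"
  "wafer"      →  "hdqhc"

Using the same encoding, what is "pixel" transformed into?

alihw

Vowels shift forward by 3 and consonants shift forward by 11.
On pixel: p(cons)+11=a, i(vowel)+3=l, x(cons)+11=i, e(vowel)+3=h, l(cons)+11=w.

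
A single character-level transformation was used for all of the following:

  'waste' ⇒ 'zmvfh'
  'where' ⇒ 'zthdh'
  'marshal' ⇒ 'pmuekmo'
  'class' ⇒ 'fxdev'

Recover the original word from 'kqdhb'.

heavy

Shifts by position in waste: pos 0: w→z (+3), pos 1: a→m (+12), pos 2: s→v (+3), pos 3: t→f (+12) — repeating every 2. A repeating key of period 2 is used — shifts +3, +12 over and over.
Reversing it on kqdhb: k−3=h, q−12=e, d−3=a, h−12=v, b−3=y.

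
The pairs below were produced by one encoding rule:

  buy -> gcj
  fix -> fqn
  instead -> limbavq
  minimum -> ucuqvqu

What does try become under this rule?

gzb

The word is reversed, then every letter is shifted forward by 8.
For try: reverse → yrt; then shift: y+8=g, r+8=z, t+8=b.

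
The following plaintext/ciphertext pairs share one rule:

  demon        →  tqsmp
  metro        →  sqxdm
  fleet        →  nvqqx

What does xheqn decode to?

thief

d(3)→t(19) and e(4)→q(16) fit y≡23x+2 (mod 26); the inverse of 23 mod 26 is 17. Each letter's alphabet position (a=0..z=25) is mapped through 23·x+2 mod 26 — an affine cipher.
Undoing it on xheqn: x(23)→17·(23−2)≡19=t; h(7)→17·(7−2)≡7=h; e(4)→17·(4−2)≡8=i; q(16)→17·(16−2)≡4=e; n(13)→17·(13−2)≡5=f (all mod 26).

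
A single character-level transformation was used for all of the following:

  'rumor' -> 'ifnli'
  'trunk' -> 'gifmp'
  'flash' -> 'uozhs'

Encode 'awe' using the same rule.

This is the alphabet-reversal cipher (Atbash): a becomes z, b becomes y, etc.
On awe: a↔z, w↔d, e↔v.

zdv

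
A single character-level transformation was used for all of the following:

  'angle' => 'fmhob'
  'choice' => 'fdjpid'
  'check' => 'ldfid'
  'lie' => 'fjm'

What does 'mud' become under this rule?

The output letters match the input read backwards, each shifted +1: angle reversed is elgna. Read the word backwards and shift each letter +1.
For mud: reverse → dum; then shift: d+1=e, u+1=v, m+1=n.

evn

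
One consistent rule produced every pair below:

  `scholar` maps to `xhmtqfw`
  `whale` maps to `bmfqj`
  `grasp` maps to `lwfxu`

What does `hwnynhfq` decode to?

Compare letters: s→x is +5, c→h is +5, h→m is +5 — a constant shift. Each letter is shifted forward by 5 in the alphabet (a Caesar shift of +5).
Undoing it on hwnynhfq: h−5=c, w−5=r, n−5=i, y−5=t, n−5=i, h−5=c, f−5=a, q−5=l.

critical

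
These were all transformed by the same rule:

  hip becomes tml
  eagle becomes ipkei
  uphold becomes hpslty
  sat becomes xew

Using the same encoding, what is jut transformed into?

The output letters match the input read backwards, each shifted +4: hip reversed is pih. The word is reversed, then every letter is shifted forward by 4.
For jut: reverse → tuj; then shift: t+4=x, u+4=y, j+4=n.

xyn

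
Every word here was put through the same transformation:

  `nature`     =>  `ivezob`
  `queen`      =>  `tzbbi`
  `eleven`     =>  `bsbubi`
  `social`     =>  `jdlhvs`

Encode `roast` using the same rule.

odvje

n(13)→i(8) and a(0)→v(21) fit y≡21x+21 (mod 26); the inverse of 21 mod 26 is 5. This is an affine cipher: with a=0,…,z=25, each position x becomes (21x+21) mod 26.
Applying it to roast: r(17)→21·17+21≡14=o; o(14)→21·14+21≡3=d; a(0)→21·0+21≡21=v; s(18)→21·18+21≡9=j; t(19)→21·19+21≡4=e (all mod 26).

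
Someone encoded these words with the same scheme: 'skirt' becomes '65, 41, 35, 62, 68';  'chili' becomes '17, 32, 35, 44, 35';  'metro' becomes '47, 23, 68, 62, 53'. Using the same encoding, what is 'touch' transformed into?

68, 53, 71, 17, 32

s(#19)→65 and k(#11)→41: differences scale by 3, so n = 3·pos + 8. With a=1..z=26, the number is 3·pos + 8.
For touch: t=20→68, o=15→53, u=21→71, c=3→17, h=8→32.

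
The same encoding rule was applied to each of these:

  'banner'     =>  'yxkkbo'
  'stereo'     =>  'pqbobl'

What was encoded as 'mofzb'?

price

Compare letters: b→y is +23, a→x is +23, n→k is +23 — a constant shift. Each letter is shifted forward by 23 in the alphabet (a Caesar shift of +23).
Undoing it on mofzb: m−23=p, o−23=r, f−23=i, z−23=c, b−23=e.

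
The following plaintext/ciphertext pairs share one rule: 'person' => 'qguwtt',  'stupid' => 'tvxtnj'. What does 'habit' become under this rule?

icemy

Letter i (0-indexed) is shifted by i+1, so successive shifts are 1, 2, 3, ….
For habit: h+1=i, a+2=c, b+3=e, i+4=m, t+5=y.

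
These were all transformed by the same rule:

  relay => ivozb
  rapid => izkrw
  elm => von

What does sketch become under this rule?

Each pair mirrors across the alphabet (r↔i, e↔v, l↔o): positions sum to 25. This is the alphabet-reversal cipher (Atbash): a becomes z, b becomes y, etc.
Applying it to sketch: s↔h, k↔p, e↔v, t↔g, c↔x, h↔s.

hpvgxs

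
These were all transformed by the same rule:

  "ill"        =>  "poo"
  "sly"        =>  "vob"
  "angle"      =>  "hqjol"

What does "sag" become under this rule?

vhj

Two shifts are in play — +7 for a/e/i/o/u, +3 for every other letter.
For sag: s(cons)+3=v, a(vowel)+7=h, g(cons)+3=j.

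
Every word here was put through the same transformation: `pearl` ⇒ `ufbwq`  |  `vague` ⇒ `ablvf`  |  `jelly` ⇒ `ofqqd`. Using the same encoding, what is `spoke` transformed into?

xuppf

The shift depends on letter class: consonant p→u is +5, but vowel e→f is +1. Vowels shift forward by 1 and consonants shift forward by 5.
Applying it to spoke: s(cons)+5=x, p(cons)+5=u, o(vowel)+1=p, k(cons)+5=p, e(vowel)+1=f.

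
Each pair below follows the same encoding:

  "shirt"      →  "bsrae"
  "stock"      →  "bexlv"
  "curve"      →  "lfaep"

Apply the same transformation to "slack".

bwjlv

Shifts by position in shirt: pos 0: s→b (+9), pos 1: h→s (+11), pos 2: i→r (+9), pos 3: r→a (+9), pos 4: t→e (+11) — repeating every 3. It's a Vigenère-style cipher with numeric key [9,11,9]: position i shifts by key[i mod 3].
Applying it to slack: s+9=b, l+11=w, a+9=j, c+9=l, k+11=v.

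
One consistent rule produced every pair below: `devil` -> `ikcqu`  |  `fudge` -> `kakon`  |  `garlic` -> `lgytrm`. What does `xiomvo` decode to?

In devil: d→i is +5, e→k is +6, v→c is +7, i→q is +8 — the shift increases by 1 each position. The shift increases by 1 at each position, starting from +5: 5, 6, 7, ….
Reversing it on xiomvo: x−5=s, i−6=c, o−7=h, m−8=e, v−9=m, o−10=e.

scheme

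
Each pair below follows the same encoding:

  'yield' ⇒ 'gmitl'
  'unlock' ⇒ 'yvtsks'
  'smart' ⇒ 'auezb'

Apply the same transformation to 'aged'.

eoil

The shift depends on letter class: consonant y→g is +8, but vowel i→m is +4. Vowels shift forward by 4 and consonants shift forward by 8.
Applying it to aged: a(vowel)+4=e, g(cons)+8=o, e(vowel)+4=i, d(cons)+8=l.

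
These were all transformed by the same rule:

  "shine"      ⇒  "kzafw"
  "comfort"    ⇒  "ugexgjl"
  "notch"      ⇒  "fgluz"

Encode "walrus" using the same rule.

Compare letters: s→k is +18, h→z is +18, i→a is +18 — a constant shift. Each letter is shifted forward by 18 in the alphabet (a Caesar shift of +18).
For walrus: w+18=o, a+18=s, l+18=d, r+18=j, u+18=m, s+18=k.

osdjmk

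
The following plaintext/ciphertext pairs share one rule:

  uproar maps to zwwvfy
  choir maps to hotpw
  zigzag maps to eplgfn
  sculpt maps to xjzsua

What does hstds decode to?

A repeating key of period 2 is used — shifts +5, +7 over and over.
Reversing it on hstds: h−5=c, s−7=l, t−5=o, d−7=w, s−5=n.

clown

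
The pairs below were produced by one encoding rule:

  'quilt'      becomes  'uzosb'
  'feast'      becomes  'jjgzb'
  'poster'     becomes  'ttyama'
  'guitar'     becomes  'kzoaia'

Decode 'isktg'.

Letter i (0-indexed) is shifted by i+4, so successive shifts are 4, 5, 6, ….
Decoding isktg: i−4=e, s−5=n, k−6=e, t−7=m, g−8=y.

enemy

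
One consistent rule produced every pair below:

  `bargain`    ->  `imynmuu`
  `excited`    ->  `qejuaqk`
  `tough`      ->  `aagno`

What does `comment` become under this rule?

The shift depends on letter class: consonant b→i is +7, but vowel a→m is +12. Vowels shift forward by 12 and consonants shift forward by 7.
On comment: c(cons)+7=j, o(vowel)+12=a, m(cons)+7=t, m(cons)+7=t, e(vowel)+12=q, n(cons)+7=u, t(cons)+7=a.

jattqua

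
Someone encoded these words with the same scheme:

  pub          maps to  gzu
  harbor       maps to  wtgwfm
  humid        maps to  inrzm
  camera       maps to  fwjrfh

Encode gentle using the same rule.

jqysjl

The word is reversed, then every letter is shifted forward by 5.
Applying it to gentle: reverse → eltneg; then shift: e+5=j, l+5=q, t+5=y, n+5=s, e+5=j, g+5=l.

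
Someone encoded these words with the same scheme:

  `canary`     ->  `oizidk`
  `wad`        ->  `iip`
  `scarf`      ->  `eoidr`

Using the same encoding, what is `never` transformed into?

zmhmd

The shift depends on letter class: consonant c→o is +12, but vowel a→i is +8. The rule splits by letter class: vowels +8, consonants +12.
On never: n(cons)+12=z, e(vowel)+8=m, v(cons)+12=h, e(vowel)+8=m, r(cons)+12=d.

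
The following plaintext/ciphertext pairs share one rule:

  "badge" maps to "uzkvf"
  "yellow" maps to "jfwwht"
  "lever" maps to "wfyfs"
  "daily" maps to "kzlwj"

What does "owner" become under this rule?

b(1)→u(20) and a(0)→z(25) fit y≡21x+25 (mod 26); the inverse of 21 mod 26 is 5. This is an affine cipher: with a=0,…,z=25, each position x becomes (21x+25) mod 26.
On owner: o(14)→21·14+25≡7=h; w(22)→21·22+25≡19=t; n(13)→21·13+25≡12=m; e(4)→21·4+25≡5=f; r(17)→21·17+25≡18=s (all mod 26).

htmfs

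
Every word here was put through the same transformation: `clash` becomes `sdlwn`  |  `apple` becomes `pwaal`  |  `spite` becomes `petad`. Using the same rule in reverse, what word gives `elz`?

The output letters match the input read backwards, each shifted +11: clash reversed is hsalc. The word is reversed, then every letter is shifted forward by 11.
Undoing it on elz: shift back: e−11=t, l−11=a, z−11=o → tao; then reverse → oat.

oat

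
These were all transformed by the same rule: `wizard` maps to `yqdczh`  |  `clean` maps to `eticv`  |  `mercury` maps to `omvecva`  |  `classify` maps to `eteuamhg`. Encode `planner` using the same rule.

rtepvit

It's a Vigenère-style cipher with numeric key [2,8,4]: position i shifts by key[i mod 3].
Applying it to planner: p+2=r, l+8=t, a+4=e, n+2=p, n+8=v, e+4=i, r+2=t.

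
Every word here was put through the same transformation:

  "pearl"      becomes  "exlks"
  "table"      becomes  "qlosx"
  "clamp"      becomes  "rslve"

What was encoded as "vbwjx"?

movie

p(15)→e(4) and e(4)→x(23) fit y≡3x+11 (mod 26); the inverse of 3 mod 26 is 9. This is an affine cipher: with a=0,…,z=25, each position x becomes (3x+11) mod 26.
Reversing it on vbwjx: v(21)→9·(21−11)≡12=m; b(1)→9·(1−11)≡14=o; w(22)→9·(22−11)≡21=v; j(9)→9·(9−11)≡8=i; x(23)→9·(23−11)≡4=e (all mod 26).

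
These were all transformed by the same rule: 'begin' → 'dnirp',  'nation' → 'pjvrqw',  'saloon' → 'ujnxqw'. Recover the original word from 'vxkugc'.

toilet

The shifts repeat in a cycle of length 2: positions 0,1,… shift by +2, +9, then the pattern repeats.
Reversing it on vxkugc: v−2=t, x−9=o, k−2=i, u−9=l, g−2=e, c−9=t.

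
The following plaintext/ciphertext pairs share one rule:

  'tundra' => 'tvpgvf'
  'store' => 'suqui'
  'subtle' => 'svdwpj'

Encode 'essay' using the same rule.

etudc

In tundra: t→t is +0, u→v is +1, n→p is +2, d→g is +3 — the shift increases by 1 each position. Letter i (0-indexed) is shifted by i+0, so successive shifts are 0, 1, 2, ….
Applying it to essay: e+0=e, s+1=t, s+2=u, a+3=d, y+4=c.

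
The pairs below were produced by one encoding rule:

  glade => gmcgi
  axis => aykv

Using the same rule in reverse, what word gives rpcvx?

In glade: g→g is +0, l→m is +1, a→c is +2, d→g is +3 — the shift increases by 1 each position. The shift increases by 1 at each position, starting from +0: 0, 1, 2, ….
Undoing it on rpcvx: r−0=r, p−1=o, c−2=a, v−3=s, x−4=t.

roast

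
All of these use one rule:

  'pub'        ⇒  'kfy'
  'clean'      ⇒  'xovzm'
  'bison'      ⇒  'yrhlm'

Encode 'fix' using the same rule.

Each letter is replaced by its mirror in the alphabet: a↔z, b↔y, c↔x, and so on (the Atbash cipher).
On fix: f↔u, i↔r, x↔c.

urc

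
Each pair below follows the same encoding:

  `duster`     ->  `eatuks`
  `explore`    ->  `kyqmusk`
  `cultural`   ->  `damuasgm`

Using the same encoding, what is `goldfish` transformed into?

The shift depends on letter class: consonant d→e is +1, but vowel u→a is +6. The rule splits by letter class: vowels +6, consonants +1.
Applying it to goldfish: g(cons)+1=h, o(vowel)+6=u, l(cons)+1=m, d(cons)+1=e, f(cons)+1=g, i(vowel)+6=o, s(cons)+1=t, h(cons)+1=i.

humegoti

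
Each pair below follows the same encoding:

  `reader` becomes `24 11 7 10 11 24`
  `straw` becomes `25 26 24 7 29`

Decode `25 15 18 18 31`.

silly

r is letter #18 and maps to 24: an offset of 6. Letters become their 1-based position plus 6 (so a→7, b→8, …).
Reversing it on 25 15 18 18 31: 25→(25−6)÷1=19=s, 15→(15−6)÷1=9=i, 18→(18−6)÷1=12=l, 18→(18−6)÷1=12=l, 31→(31−6)÷1=25=y.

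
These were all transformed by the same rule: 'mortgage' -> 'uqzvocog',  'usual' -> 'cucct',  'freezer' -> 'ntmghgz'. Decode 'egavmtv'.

western

Shifts by position in mortgage: pos 0: m→u (+8), pos 1: o→q (+2), pos 2: r→z (+8), pos 3: t→v (+2) — repeating every 2. A repeating key of period 2 is used — shifts +8, +2 over and over.
Decoding egavmtv: e−8=w, g−2=e, a−8=s, v−2=t, m−8=e, t−2=r, v−8=n.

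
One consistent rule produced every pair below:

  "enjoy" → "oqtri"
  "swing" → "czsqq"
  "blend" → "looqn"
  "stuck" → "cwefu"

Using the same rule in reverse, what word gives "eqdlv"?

until

Shifts by position in enjoy: pos 0: e→o (+10), pos 1: n→q (+3), pos 2: j→t (+10), pos 3: o→r (+3) — repeating every 2. A repeating key of period 2 is used — shifts +10, +3 over and over.
Decoding eqdlv: e−10=u, q−3=n, d−10=t, l−3=i, v−10=l.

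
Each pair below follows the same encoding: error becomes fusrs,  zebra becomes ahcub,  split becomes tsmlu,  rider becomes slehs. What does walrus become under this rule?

xdmuvv

Shifts by position in error: pos 0: e→f (+1), pos 1: r→u (+3), pos 2: r→s (+1), pos 3: o→r (+3) — repeating every 2. It's a Vigenère-style cipher with numeric key [1,3]: position i shifts by key[i mod 2].
Applying it to walrus: w+1=x, a+3=d, l+1=m, r+3=u, u+1=v, s+3=v.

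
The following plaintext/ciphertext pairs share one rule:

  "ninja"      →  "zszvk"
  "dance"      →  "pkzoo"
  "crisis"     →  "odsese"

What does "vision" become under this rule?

hsesyz

The shift depends on letter class: consonant n→z is +12, but vowel i→s is +10. The rule splits by letter class: vowels +10, consonants +12.
On vision: v(cons)+12=h, i(vowel)+10=s, s(cons)+12=e, i(vowel)+10=s, o(vowel)+10=y, n(cons)+12=z.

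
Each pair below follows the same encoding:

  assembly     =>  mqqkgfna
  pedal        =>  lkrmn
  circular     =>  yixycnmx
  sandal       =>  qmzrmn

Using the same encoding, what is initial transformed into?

Treating letters as 0–25, the rule is x ↦ 19x + 12 (mod 26).
On initial: i(8)→19·8+12≡8=i; n(13)→19·13+12≡25=z; i(8)→19·8+12≡8=i; t(19)→19·19+12≡9=j; i(8)→19·8+12≡8=i; a(0)→19·0+12≡12=m; l(11)→19·11+12≡13=n (all mod 26).

izijimn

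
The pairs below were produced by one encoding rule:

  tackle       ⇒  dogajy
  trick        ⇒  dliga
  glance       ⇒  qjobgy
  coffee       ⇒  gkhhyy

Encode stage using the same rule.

udoqy

t(19)→d(3) and a(0)→o(14) fit y≡9x+14 (mod 26); the inverse of 9 mod 26 is 3. This is an affine cipher: with a=0,…,z=25, each position x becomes (9x+14) mod 26.
On stage: s(18)→9·18+14≡20=u; t(19)→9·19+14≡3=d; a(0)→9·0+14≡14=o; g(6)→9·6+14≡16=q; e(4)→9·4+14≡24=y (all mod 26).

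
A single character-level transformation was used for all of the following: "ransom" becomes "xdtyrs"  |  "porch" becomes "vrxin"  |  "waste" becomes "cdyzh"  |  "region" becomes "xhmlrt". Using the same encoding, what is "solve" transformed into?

yrrbh

The shift depends on letter class: consonant r→x is +6, but vowel a→d is +3. Vowels shift forward by 3 and consonants shift forward by 6.
Applying it to solve: s(cons)+6=y, o(vowel)+3=r, l(cons)+6=r, v(cons)+6=b, e(vowel)+3=h.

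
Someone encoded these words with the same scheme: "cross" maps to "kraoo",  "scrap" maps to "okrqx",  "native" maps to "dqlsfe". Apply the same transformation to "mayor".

Treating letters as 0–25, the rule is x ↦ 23x + 16 (mod 26).
Applying it to mayor: m(12)→23·12+16≡6=g; a(0)→23·0+16≡16=q; y(24)→23·24+16≡22=w; o(14)→23·14+16≡0=a; r(17)→23·17+16≡17=r (all mod 26).

gqwar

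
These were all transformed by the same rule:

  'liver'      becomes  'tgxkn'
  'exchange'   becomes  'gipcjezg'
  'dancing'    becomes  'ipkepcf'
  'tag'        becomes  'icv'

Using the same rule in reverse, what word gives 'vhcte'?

Two steps: reverse the string, then apply a Caesar shift of +2.
Reversing it on vhcte: shift back: v−2=t, h−2=f, c−2=a, t−2=r, e−2=c → tfarc; then reverse → craft.

craft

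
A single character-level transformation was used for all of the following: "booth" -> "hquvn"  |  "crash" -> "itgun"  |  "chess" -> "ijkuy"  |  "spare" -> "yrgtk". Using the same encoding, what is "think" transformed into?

Shifts by position in booth: pos 0: b→h (+6), pos 1: o→q (+2), pos 2: o→u (+6), pos 3: t→v (+2) — repeating every 2. The shifts repeat in a cycle of length 2: positions 0,1,… shift by +6, +2, then the pattern repeats.
For think: t+6=z, h+2=j, i+6=o, n+2=p, k+6=q.

zjopq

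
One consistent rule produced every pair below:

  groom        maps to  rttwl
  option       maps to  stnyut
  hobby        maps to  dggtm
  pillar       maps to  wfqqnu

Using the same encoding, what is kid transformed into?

inp

The output letters match the input read backwards, each shifted +5: groom reversed is moorg. Two steps: reverse the string, then apply a Caesar shift of +5.
For kid: reverse → dik; then shift: d+5=i, i+5=n, k+5=p.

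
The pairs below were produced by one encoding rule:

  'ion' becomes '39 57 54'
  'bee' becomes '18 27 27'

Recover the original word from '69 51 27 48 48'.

smell

i(#9)→39 and o(#15)→57: differences scale by 3, so n = 3·pos + 12. Each letter becomes 3×(its alphabet position, a=1..z=26) + 12.
Decoding 69 51 27 48 48: 69→(69−12)÷3=19=s, 51→(51−12)÷3=13=m, 27→(27−12)÷3=5=e, 48→(48−12)÷3=12=l, 48→(48−12)÷3=12=l.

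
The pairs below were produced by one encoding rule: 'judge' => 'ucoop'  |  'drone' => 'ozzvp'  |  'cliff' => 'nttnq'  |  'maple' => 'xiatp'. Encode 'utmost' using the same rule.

fbxwdb

Shifts by position in judge: pos 0: j→u (+11), pos 1: u→c (+8), pos 2: d→o (+11), pos 3: g→o (+8) — repeating every 2. A repeating key of period 2 is used — shifts +11, +8 over and over.
Applying it to utmost: u+11=f, t+8=b, m+11=x, o+8=w, s+11=d, t+8=b.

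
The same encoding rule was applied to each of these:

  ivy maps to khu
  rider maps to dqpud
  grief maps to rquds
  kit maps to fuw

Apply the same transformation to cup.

The output letters match the input read backwards, each shifted +12: ivy reversed is yvi. Two steps: reverse the string, then apply a Caesar shift of +12.
On cup: reverse → puc; then shift: p+12=b, u+12=g, c+12=o.

bgo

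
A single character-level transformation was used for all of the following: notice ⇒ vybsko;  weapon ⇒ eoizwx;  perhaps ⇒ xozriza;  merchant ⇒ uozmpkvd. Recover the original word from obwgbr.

A repeating key of period 2 is used — shifts +8, +10 over and over.
Reversing it on obwgbr: o−8=g, b−10=r, w−8=o, g−10=w, b−8=t, r−10=h.

growth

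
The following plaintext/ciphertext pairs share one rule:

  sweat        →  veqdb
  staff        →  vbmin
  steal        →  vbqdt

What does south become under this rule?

It's a Vigenère-style cipher with numeric key [3,8,12]: position i shifts by key[i mod 3].
On south: s+3=v, o+8=w, u+12=g, t+3=w, h+8=p.

vwgwp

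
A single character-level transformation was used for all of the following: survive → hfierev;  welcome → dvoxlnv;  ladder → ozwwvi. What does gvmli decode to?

tenor

Each pair mirrors across the alphabet (s↔h, u↔f, r↔i): positions sum to 25. Each letter is replaced by its mirror in the alphabet: a↔z, b↔y, c↔x, and so on (the Atbash cipher).
Reversing it on gvmli: g↔t, v↔e, m↔n, l↔o, i↔r.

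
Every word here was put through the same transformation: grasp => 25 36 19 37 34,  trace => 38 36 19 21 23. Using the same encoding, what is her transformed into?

26 23 36

g is letter #7 and maps to 25: an offset of 18. The number is (letter's place in the alphabet, a=1) + 18.
Applying it to her: h=8→26, e=5→23, r=18→36.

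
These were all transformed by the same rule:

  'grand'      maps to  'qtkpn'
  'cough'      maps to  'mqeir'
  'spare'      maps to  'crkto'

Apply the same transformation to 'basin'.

Shifts by position in grand: pos 0: g→q (+10), pos 1: r→t (+2), pos 2: a→k (+10), pos 3: n→p (+2) — repeating every 2. The shifts repeat in a cycle of length 2: positions 0,1,… shift by +10, +2, then the pattern repeats.
On basin: b+10=l, a+2=c, s+10=c, i+2=k, n+10=x.

lcckx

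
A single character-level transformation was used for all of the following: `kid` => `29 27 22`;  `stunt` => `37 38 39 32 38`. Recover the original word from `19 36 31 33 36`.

k is letter #11 and maps to 29: an offset of 18. Letters become their 1-based position plus 18 (so a→19, b→20, …).
Undoing it on 19 36 31 33 36: 19→(19−18)÷1=1=a, 36→(36−18)÷1=18=r, 31→(31−18)÷1=13=m, 33→(33−18)÷1=15=o, 36→(36−18)÷1=18=r.

armor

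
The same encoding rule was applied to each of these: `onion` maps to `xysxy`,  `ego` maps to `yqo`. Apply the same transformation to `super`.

bozec

The output letters match the input read backwards, each shifted +10: onion reversed is noino. Two steps: reverse the string, then apply a Caesar shift of +10.
Applying it to super: reverse → repus; then shift: r+10=b, e+10=o, p+10=z, u+10=e, s+10=c.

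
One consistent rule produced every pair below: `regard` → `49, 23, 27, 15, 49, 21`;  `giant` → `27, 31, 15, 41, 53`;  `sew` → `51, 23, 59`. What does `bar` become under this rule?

With a=1..z=26, the number is 2·pos + 13.
On bar: b=2→17, a=1→15, r=18→49.

17, 15, 49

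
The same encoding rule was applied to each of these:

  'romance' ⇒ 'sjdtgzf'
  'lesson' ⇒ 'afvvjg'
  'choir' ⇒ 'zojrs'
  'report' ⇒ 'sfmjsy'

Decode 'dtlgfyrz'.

r(17)→s(18) and o(14)→j(9) fit y≡3x+19 (mod 26); the inverse of 3 mod 26 is 9. This is an affine cipher: with a=0,…,z=25, each position x becomes (3x+19) mod 26.
Undoing it on dtlgfyrz: d(3)→9·(3−19)≡12=m; t(19)→9·(19−19)≡0=a; l(11)→9·(11−19)≡6=g; g(6)→9·(6−19)≡13=n; f(5)→9·(5−19)≡4=e; y(24)→9·(24−19)≡19=t; r(17)→9·(17−19)≡8=i; z(25)→9·(25−19)≡2=c (all mod 26).

magnetic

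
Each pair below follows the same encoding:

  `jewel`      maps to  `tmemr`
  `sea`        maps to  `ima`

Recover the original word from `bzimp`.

The output letters match the input read backwards, each shifted +8: jewel reversed is lewej. Read the word backwards and shift each letter +8.
Decoding bzimp: shift back: b−8=t, z−8=r, i−8=a, m−8=e, p−8=h → traeh; then reverse → heart.

heart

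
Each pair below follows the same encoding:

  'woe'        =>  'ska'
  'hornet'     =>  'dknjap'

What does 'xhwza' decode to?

This is a Caesar cipher with shift 22.
Undoing it on xhwza: x−22=b, h−22=l, w−22=a, z−22=d, a−22=e.

blade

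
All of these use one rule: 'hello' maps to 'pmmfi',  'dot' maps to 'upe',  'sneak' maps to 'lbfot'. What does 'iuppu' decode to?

tooth

Two steps: reverse the string, then apply a Caesar shift of +1.
Undoing it on iuppu: shift back: i−1=h, u−1=t, p−1=o, p−1=o, u−1=t → htoot; then reverse → tooth.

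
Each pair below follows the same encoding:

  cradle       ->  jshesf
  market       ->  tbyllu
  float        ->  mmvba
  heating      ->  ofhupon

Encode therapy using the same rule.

A repeating key of period 2 is used — shifts +7, +1 over and over.
For therapy: t+7=a, h+1=i, e+7=l, r+1=s, a+7=h, p+1=q, y+7=f.

ailshqf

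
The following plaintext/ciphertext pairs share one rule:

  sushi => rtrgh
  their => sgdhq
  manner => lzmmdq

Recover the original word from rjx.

sky

Compare letters: s→r is +25, u→t is +25, s→r is +25 — a constant shift. It's a constant shift of +25 (ROT25).
Reversing it on rjx: r−25=s, j−25=k, x−25=y.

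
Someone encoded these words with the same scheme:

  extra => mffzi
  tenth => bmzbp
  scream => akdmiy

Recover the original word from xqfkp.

Shifts by position in extra: pos 0: e→m (+8), pos 1: x→f (+8), pos 2: t→f (+12), pos 3: r→z (+8), pos 4: a→i (+8) — repeating every 3. The shifts repeat in a cycle of length 3: positions 0,1,… shift by +8, +8, +12, then the pattern repeats.
Reversing it on xqfkp: x−8=p, q−8=i, f−12=t, k−8=c, p−8=h.

pitch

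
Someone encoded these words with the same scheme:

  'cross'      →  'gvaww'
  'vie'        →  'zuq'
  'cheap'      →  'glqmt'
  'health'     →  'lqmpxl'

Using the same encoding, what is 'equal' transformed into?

qugmp

The shift depends on letter class: consonant c→g is +4, but vowel o→a is +12. Two shifts are in play — +12 for a/e/i/o/u, +4 for every other letter.
Applying it to equal: e(vowel)+12=q, q(cons)+4=u, u(vowel)+12=g, a(vowel)+12=m, l(cons)+4=p.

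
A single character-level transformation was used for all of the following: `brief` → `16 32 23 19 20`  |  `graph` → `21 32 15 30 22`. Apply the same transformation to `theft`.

34 22 19 20 34

b is letter #2 and maps to 16: an offset of 14. Each letter is replaced by its alphabet position (a=1..z=26) + 14.
For theft: t=20→34, h=8→22, e=5→19, f=6→20, t=20→34.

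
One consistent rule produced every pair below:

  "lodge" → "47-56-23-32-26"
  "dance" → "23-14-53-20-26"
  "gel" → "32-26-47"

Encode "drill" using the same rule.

23-65-38-47-47

l(#12)→47 and o(#15)→56: differences scale by 3, so n = 3·pos + 11. With a=1..z=26, the number is 3·pos + 11.
On drill: d=4→23, r=18→65, i=9→38, l=12→47, l=12→47.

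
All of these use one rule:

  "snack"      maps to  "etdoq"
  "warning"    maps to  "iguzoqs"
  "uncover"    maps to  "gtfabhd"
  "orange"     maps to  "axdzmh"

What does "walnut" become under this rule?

igozaw

Shifts by position in snack: pos 0: s→e (+12), pos 1: n→t (+6), pos 2: a→d (+3), pos 3: c→o (+12), pos 4: k→q (+6) — repeating every 3. It's a Vigenère-style cipher with numeric key [12,6,3]: position i shifts by key[i mod 3].
On walnut: w+12=i, a+6=g, l+3=o, n+12=z, u+6=a, t+3=w.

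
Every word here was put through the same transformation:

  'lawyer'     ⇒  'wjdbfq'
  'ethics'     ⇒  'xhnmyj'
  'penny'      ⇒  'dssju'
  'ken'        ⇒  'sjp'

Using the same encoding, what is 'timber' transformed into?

wjgrny

The output letters match the input read backwards, each shifted +5: lawyer reversed is reywal. Two steps: reverse the string, then apply a Caesar shift of +5.
Applying it to timber: reverse → rebmit; then shift: r+5=w, e+5=j, b+5=g, m+5=r, i+5=n, t+5=y.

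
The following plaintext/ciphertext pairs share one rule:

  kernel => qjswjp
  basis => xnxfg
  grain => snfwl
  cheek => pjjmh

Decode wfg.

bar

The output letters match the input read backwards, each shifted +5: kernel reversed is lenrek. Read the word backwards and shift each letter +5.
Undoing it on wfg: shift back: w−5=r, f−5=a, g−5=b → rab; then reverse → bar.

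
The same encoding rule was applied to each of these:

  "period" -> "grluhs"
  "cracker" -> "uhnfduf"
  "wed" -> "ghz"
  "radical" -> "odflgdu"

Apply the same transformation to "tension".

The output letters match the input read backwards, each shifted +3: period reversed is doirep. Read the word backwards and shift each letter +3.
For tension: reverse → noisnet; then shift: n+3=q, o+3=r, i+3=l, s+3=v, n+3=q, e+3=h, t+3=w.

qrlvqhw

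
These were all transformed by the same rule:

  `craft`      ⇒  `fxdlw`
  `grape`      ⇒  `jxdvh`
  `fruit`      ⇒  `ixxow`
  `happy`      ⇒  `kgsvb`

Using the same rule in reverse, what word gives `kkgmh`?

hedge

Shifts by position in craft: pos 0: c→f (+3), pos 1: r→x (+6), pos 2: a→d (+3), pos 3: f→l (+6) — repeating every 2. The shifts repeat in a cycle of length 2: positions 0,1,… shift by +3, +6, then the pattern repeats.
Undoing it on kkgmh: k−3=h, k−6=e, g−3=d, m−6=g, h−3=e.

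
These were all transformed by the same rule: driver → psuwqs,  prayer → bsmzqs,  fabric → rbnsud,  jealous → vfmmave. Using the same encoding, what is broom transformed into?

nsapy

Shifts by position in driver: pos 0: d→p (+12), pos 1: r→s (+1), pos 2: i→u (+12), pos 3: v→w (+1) — repeating every 2. A repeating key of period 2 is used — shifts +12, +1 over and over.
Applying it to broom: b+12=n, r+1=s, o+12=a, o+1=p, m+12=y.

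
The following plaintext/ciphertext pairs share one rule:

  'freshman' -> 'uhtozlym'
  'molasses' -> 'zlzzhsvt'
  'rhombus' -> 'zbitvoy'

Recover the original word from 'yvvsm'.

floor

The output letters match the input read backwards, each shifted +7: freshman reversed is namhserf. Two steps: reverse the string, then apply a Caesar shift of +7.
Undoing it on yvvsm: shift back: y−7=r, v−7=o, v−7=o, s−7=l, m−7=f → roolf; then reverse → floor.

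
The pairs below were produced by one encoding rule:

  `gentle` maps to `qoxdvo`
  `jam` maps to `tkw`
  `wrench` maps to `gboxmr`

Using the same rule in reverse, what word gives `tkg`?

jaw

Each letter is shifted forward by 10 in the alphabet (a Caesar shift of +10).
Undoing it on tkg: t−10=j, k−10=a, g−10=w.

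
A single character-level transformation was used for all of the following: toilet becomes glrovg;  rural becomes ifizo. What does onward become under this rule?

Each pair mirrors across the alphabet (t↔g, o↔l, i↔r): positions sum to 25. This is the alphabet-reversal cipher (Atbash): a becomes z, b becomes y, etc.
On onward: o↔l, n↔m, w↔d, a↔z, r↔i, d↔w.

lmdziw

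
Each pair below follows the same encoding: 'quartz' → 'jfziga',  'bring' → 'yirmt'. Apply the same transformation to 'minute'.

Each pair mirrors across the alphabet (q↔j, u↔f, a↔z): positions sum to 25. This is the alphabet-reversal cipher (Atbash): a becomes z, b becomes y, etc.
For minute: m↔n, i↔r, n↔m, u↔f, t↔g, e↔v.

nrmfgv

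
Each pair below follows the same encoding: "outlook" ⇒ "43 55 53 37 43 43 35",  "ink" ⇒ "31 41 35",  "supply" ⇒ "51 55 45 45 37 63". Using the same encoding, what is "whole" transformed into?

Each letter becomes 2×(its alphabet position, a=1..z=26) + 13.
Applying it to whole: w=23→59, h=8→29, o=15→43, l=12→37, e=5→23.

59 29 43 37 23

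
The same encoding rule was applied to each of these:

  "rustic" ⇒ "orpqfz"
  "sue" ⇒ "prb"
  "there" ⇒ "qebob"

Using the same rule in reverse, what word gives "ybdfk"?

Compare letters: r→o is +23, u→r is +23, s→p is +23 — a constant shift. This is a Caesar cipher with shift 23.
Decoding ybdfk: y−23=b, b−23=e, d−23=g, f−23=i, k−23=n.

begin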